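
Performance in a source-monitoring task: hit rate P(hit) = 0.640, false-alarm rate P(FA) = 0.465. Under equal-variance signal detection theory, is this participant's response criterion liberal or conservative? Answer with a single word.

liberal

z(H) = 0.358, z(FA) = -0.088
c = −½·(z(H) + z(FA)) = -0.135
c < 0 → liberal criterion (biased toward responding “yes”).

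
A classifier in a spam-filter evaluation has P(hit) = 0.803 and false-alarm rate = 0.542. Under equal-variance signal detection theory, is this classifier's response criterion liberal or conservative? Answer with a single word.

liberal

z(H) = 0.852, z(FA) = 0.105
c = −½·(z(H) + z(FA)) = -0.4785
c < 0 → liberal criterion (biased toward responding “yes”).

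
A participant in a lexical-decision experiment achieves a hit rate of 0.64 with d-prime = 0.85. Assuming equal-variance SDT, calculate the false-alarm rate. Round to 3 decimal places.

false-alarm rate = 0.312

z(hit rate) = z(0.64) = 0.3585
z(FA) = z(H) − d' = 0.3585 − 0.85 = -0.4915
false-alarm rate = Φ(-0.4915) = 0.3115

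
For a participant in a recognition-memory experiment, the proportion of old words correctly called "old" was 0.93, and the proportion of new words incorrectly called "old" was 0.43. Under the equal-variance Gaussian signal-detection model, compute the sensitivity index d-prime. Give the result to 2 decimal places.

z(H) = 1.476
z(FA) = -0.176
d' = z(H) − z(FA) = 1.476 − (-0.176) = 1.652

d-prime = 1.65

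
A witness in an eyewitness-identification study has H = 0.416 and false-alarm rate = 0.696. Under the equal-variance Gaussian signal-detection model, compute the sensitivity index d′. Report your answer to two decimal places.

d′ = -0.73

z(0.416) = -0.212, z(0.696) = 0.513
d' = z(H) − z(FA) = -0.212 − 0.513 = -0.725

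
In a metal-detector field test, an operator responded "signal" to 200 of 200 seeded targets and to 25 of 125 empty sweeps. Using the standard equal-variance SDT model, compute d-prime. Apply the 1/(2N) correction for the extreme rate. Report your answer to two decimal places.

The hit rate is 200/200 = 1, so apply the 1/(2N) correction: H → 1 − 1/(2·200) = 0.99750.
z(H) = z(0.99750) = 2.807
z(FA) = z(0.20000) = -0.842
d' = 2.807 − (-0.842) = 3.649

d-prime = 3.65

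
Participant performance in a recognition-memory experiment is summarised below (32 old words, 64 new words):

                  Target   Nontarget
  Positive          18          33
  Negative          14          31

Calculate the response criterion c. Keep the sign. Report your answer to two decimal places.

c = -0.10

H = 18/32 = 0.5625
FA = 33/64 = 0.5156
z(H) = 0.1573
z(FA) = 0.0391
c = −½·[z(H) + z(FA)] = −0.5 × (0.1573 + 0.0391) = -0.0982
c < 0: the participant has a liberal response bias.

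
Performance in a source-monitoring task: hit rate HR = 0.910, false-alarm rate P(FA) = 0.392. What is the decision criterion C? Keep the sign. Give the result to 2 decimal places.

z(H) = z(0.910) = 1.341
z(FA) = z(0.392) = -0.274
c = −½·[z(H) + z(FA)] = −0.5 × (1.341 + (-0.274)) = -0.5335
c < 0: the participant has a liberal response bias.

C = -0.53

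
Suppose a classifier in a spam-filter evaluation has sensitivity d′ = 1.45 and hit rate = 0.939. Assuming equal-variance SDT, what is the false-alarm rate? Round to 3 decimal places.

false-alarm rate = 0.538

z(hit rate) = z(0.939) = 1.5464
z(FA) = z(H) − d' = 1.5464 − 1.45 = 0.0964
false-alarm rate = Φ(0.0964) = 0.5384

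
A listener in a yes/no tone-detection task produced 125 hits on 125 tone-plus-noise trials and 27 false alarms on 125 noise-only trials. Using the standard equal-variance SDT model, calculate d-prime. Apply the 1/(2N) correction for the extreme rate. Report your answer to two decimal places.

The hit rate is 125/125 = 1, so apply the 1/(2N) correction: H → 1 − 1/(2·125) = 0.99600.
z(H) = z(0.99600) = 2.652
z(FA) = z(0.21600) = -0.786
d' = 2.652 − (-0.786) = 3.438

d-prime = 3.44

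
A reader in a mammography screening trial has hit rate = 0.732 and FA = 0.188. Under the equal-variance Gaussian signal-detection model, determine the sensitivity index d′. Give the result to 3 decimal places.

d′ = 1.504

z(H) = 0.6189
z(FA) = -0.8853
d' = z(H) − z(FA) = 0.6189 − (-0.8853) = 1.5042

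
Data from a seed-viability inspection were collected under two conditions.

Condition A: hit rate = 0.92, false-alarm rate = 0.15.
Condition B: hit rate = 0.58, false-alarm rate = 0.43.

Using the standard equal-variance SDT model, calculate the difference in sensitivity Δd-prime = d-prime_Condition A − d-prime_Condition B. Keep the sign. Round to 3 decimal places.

Δd-prime = 2.063

Condition A: z(0.92) = 1.4051, z(0.15) = -1.0364, d' = 2.4415
Condition B: z(0.58) = 0.2019, z(0.43) = -0.1764, d' = 0.3783
Δd' = d'_Condition A − d'_Condition B = 2.4415 − 0.3783 = 2.0632
Condition A has the higher sensitivity.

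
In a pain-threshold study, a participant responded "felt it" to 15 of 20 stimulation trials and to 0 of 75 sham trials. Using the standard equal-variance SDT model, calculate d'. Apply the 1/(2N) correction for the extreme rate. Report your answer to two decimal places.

The false-alarm rate is 0/75 = 0, so apply the 1/(2N) correction: FA → 1/(2·75) = 0.00667.
z(H) = z(0.75000) = 0.674
z(FA) = z(0.00667) = -2.475
d' = 0.674 − (-2.475) = 3.149

d' = 3.15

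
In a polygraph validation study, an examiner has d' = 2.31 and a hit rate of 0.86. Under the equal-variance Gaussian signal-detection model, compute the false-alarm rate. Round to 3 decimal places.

z(hit rate) = z(0.86) = 1.0803
z(FA) = z(H) − d' = 1.0803 − 2.31 = -1.2297
false-alarm rate = Φ(-1.2297) = 0.1094

false-alarm rate = 0.109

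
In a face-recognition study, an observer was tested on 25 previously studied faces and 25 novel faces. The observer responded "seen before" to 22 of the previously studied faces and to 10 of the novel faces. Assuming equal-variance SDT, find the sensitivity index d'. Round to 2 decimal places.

H = 22/25 = 0.8800
FA = 10/25 = 0.4000
z(H) = z(0.8800) = 1.1750
z(FA) = z(0.4000) = -0.2533
d' = z(H) − z(FA) = 1.1750 − (-0.2533) = 1.4283

d' = 1.43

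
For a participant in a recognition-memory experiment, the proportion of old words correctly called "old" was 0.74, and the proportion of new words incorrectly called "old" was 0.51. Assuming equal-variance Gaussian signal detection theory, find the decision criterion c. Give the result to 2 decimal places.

Φ⁻¹(0.74) = 0.643, Φ⁻¹(0.51) = 0.025
c = −½·[z(H) + z(FA)] = −0.5 × (0.643 + 0.025) = -0.334
c < 0: the participant has a liberal response bias.

c = -0.33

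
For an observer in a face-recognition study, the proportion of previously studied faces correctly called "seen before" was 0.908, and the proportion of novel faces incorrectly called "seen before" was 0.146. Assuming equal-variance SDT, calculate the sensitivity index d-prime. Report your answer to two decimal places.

d-prime = 2.38

z(0.908) = 1.3285, z(0.146) = -1.0537
d' = z(H) − z(FA) = 1.3285 − (-1.0537) = 2.3822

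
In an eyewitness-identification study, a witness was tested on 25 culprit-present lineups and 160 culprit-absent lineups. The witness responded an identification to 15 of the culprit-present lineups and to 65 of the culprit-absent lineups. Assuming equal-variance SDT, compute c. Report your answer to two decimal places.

c = -0.01

H = 15/25 = 0.6000
FA = 65/160 = 0.4062
z(0.6000) = 0.253, z(0.4062) = -0.237
c = −½·[z(H) + z(FA)] = −0.5 × (0.253 + (-0.237)) = -0.008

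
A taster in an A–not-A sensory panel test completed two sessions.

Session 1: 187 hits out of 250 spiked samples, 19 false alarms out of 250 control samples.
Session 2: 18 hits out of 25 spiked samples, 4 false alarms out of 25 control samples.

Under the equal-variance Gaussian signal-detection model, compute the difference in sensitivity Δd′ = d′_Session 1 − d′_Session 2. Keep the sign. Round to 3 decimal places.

Δd′ = 0.523

Session 1: z(0.7480) = 0.6682, z(0.0760) = -1.4325, d' = 2.1007
Session 2: z(0.7200) = 0.5828, z(0.1600) = -0.9945, d' = 1.5773
Δd' = d'_Session 1 − d'_Session 2 = 2.1007 − 1.5773 = 0.5234
Session 1 has the higher sensitivity.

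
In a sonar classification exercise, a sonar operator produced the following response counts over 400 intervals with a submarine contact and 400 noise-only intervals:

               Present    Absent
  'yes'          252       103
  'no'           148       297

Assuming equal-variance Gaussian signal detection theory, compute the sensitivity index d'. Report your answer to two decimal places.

d' = 0.98

H = 252/400 = 0.6300
FA = 103/400 = 0.2575
Φ⁻¹(H) = 0.332
Φ⁻¹(FA) = -0.651
d' = z(H) − z(FA) = 0.332 − (-0.651) = 0.983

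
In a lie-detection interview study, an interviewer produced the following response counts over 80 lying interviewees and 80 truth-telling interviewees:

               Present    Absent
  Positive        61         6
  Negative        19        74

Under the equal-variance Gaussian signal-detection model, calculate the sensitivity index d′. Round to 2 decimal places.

d′ = 2.15

H = 61/80 = 0.7625
FA = 6/80 = 0.0750
z(H) = z(0.7625) = 0.7144
z(FA) = z(0.0750) = -1.4395
d' = z(H) − z(FA) = 0.7144 − (-1.4395) = 2.1539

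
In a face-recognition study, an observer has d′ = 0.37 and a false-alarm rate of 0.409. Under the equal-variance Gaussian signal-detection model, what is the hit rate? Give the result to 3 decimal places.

z(false-alarm rate) = z(0.409) = -0.2301
z(H) = z(FA) + d' = -0.2301 + 0.37 = 0.1399
hit rate = Φ(0.1399) = 0.5556

hit rate = 0.556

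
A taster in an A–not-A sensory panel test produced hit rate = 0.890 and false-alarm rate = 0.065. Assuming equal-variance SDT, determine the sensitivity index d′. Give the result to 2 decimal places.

z(0.890) = 1.2265, z(0.065) = -1.5141
d' = z(H) − z(FA) = 1.2265 − (-1.5141) = 2.7406

d′ = 2.74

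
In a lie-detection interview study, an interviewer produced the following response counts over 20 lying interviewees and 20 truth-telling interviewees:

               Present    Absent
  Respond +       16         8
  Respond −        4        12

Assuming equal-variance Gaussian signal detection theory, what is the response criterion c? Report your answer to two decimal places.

c = -0.29

H = 16/20 = 0.8000
FA = 8/20 = 0.4000
z(0.8000) = 0.8416, z(0.4000) = -0.2533
c = −½·[z(H) + z(FA)] = −0.5 × (0.8416 + (-0.2533)) = -0.29415
c < 0: the interviewer has a liberal response bias.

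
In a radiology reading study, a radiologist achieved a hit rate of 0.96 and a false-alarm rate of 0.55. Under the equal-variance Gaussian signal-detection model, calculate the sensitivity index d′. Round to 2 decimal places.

d′ = 1.63

z(H) = z(0.96) = 1.7507
z(FA) = z(0.55) = 0.1257
d' = z(H) − z(FA) = 1.7507 − 0.1257 = 1.6250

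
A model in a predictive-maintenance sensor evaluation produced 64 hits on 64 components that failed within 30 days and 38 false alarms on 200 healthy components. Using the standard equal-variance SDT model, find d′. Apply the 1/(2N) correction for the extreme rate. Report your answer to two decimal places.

d′ = 3.30

The hit rate is 64/64 = 1, so apply the 1/(2N) correction: H → 1 − 1/(2·64) = 0.99219.
z(H) = z(0.99219) = 2.418
z(FA) = z(0.19000) = -0.878
d' = 2.418 − (-0.878) = 3.296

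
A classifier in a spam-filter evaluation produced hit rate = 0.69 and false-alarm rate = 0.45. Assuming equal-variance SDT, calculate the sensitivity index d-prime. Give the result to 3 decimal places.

z(H) = 0.4959
z(FA) = -0.1257
d' = z(H) − z(FA) = 0.4959 − (-0.1257) = 0.6216

d-prime = 0.622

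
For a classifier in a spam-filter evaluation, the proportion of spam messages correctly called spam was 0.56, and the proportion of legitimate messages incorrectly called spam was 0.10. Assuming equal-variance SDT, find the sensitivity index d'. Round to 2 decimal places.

z(H) = 0.1510
z(FA) = -1.2816
d' = z(H) − z(FA) = 0.1510 − (-1.2816) = 1.4326

d' = 1.43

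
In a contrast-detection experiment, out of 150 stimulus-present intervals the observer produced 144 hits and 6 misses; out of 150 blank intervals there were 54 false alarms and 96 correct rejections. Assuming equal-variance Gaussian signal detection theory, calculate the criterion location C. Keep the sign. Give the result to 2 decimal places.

H = 144/150 = 0.9600
FA = 54/150 = 0.3600
Φ⁻¹(H) = Φ⁻¹(0.9600) = 1.751
Φ⁻¹(FA) = Φ⁻¹(0.3600) = -0.358
c = −½·[z(H) + z(FA)] = −0.5 × (1.751 + (-0.358)) = -0.6965
c < 0: the observer has a liberal response bias.

C = -0.70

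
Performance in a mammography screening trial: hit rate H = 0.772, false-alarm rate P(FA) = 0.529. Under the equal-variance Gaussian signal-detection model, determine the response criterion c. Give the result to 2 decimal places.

c = -0.41

z(H) = z(0.772) = 0.745
z(FA) = z(0.529) = 0.073
c = −½·[z(H) + z(FA)] = −0.5 × (0.745 + 0.073) = -0.409
c < 0: the reader has a liberal response bias.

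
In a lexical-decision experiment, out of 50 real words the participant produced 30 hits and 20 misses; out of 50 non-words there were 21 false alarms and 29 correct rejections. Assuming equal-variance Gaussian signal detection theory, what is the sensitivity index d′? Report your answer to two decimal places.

H = 30/50 = 0.6000
FA = 21/50 = 0.4200
Φ⁻¹(H) = Φ⁻¹(0.6000) = 0.2533
Φ⁻¹(FA) = Φ⁻¹(0.4200) = -0.2019
d' = z(H) − z(FA) = 0.2533 − (-0.2019) = 0.4552

d′ = 0.46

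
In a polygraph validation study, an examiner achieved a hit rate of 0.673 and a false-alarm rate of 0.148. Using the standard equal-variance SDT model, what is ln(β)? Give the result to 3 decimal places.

z(0.673) = 0.4482, z(0.148) = -1.0450
ln β = −½·[z(H)² − z(FA)²] = −0.5 × (0.2009 − 1.0920) = 0.44555

ln β = 0.446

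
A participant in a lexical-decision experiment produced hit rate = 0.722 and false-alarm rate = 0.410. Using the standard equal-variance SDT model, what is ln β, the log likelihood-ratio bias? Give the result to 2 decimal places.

ln β = -0.15

z(H) = z(0.722) = 0.589
z(FA) = z(0.410) = -0.228
ln β = −½·[z(H)² − z(FA)²] = −0.5 × (0.347 − 0.052) = -0.1475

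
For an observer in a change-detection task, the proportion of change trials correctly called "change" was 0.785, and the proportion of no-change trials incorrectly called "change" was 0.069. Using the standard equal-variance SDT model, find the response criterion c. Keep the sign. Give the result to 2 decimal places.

c = 0.35

z(H) = z(0.785) = 0.789
z(FA) = z(0.069) = -1.483
c = −½·[z(H) + z(FA)] = −0.5 × (0.789 + (-1.483)) = 0.347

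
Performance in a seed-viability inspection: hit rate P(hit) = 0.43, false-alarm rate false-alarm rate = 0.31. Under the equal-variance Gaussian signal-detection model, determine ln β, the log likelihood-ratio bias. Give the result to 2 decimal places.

z(H) = -0.176
z(FA) = -0.496
ln β = −½·[z(H)² − z(FA)²] = −0.5 × (0.031 − 0.246) = 0.1075

ln β = 0.11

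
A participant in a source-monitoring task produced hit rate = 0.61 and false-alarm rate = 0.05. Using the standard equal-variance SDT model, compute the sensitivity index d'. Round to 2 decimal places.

d' = 1.92

z(H) = 0.2793
z(FA) = -1.6449
d' = z(H) − z(FA) = 0.2793 − (-1.6449) = 1.9242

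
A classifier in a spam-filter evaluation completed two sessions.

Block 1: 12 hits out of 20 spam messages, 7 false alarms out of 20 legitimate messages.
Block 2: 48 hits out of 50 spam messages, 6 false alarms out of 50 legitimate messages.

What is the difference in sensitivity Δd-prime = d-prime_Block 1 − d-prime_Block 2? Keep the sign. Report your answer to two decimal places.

Block 1: z(0.6000) = 0.253, z(0.3500) = -0.385, d' = 0.638
Block 2: z(0.9600) = 1.751, z(0.1200) = -1.175, d' = 2.926
Δd' = d'_Block 1 − d'_Block 2 = 0.638 − 2.926 = -2.288
Block 2 has the higher sensitivity.

Δd-prime = -2.29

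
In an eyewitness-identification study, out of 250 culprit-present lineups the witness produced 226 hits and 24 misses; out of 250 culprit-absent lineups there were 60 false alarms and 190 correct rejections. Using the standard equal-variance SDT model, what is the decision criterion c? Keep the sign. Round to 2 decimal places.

c = -0.30

H = 226/250 = 0.9040
FA = 60/250 = 0.2400
z(0.9040) = 1.305, z(0.2400) = -0.706
c = −½·[z(H) + z(FA)] = −0.5 × (1.305 + (-0.706)) = -0.2995
c < 0: the witness has a liberal response bias.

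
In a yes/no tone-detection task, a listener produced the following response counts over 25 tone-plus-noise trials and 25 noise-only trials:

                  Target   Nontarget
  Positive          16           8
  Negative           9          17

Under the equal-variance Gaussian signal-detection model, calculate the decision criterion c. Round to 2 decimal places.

c = 0.05

H = 16/25 = 0.6400
FA = 8/25 = 0.3200
z(H) = z(0.6400) = 0.3585
z(FA) = z(0.3200) = -0.4677
c = −½·[z(H) + z(FA)] = −0.5 × (0.3585 + (-0.4677)) = 0.0546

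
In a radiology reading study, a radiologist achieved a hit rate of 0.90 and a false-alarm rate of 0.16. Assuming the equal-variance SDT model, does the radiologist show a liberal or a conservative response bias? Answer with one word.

liberal

z(H) = 1.282, z(FA) = -0.994
c = −½·(z(H) + z(FA)) = -0.144
c < 0 → liberal criterion (biased toward responding “yes”).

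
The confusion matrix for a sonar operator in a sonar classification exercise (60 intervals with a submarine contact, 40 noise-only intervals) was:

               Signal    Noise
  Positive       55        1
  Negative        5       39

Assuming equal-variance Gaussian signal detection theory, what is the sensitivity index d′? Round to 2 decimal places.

d′ = 3.34

H = 55/60 = 0.9167
FA = 1/40 = 0.0250
z(H) = z(0.9167) = 1.3832
z(FA) = z(0.0250) = -1.9600
d' = z(H) − z(FA) = 1.3832 − (-1.9600) = 3.3432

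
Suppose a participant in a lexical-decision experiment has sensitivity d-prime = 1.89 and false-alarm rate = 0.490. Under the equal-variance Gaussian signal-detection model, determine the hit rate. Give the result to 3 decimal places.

z(false-alarm rate) = z(0.490) = -0.0251
z(H) = z(FA) + d' = -0.0251 + 1.89 = 1.8649
hit rate = Φ(1.8649) = 0.9689

hit rate = 0.969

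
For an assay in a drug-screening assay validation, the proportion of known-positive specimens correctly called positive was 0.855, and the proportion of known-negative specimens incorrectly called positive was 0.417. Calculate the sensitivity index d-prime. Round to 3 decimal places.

z(H) = 1.0581
z(FA) = -0.2096
d' = z(H) − z(FA) = 1.0581 − (-0.2096) = 1.2677

d-prime = 1.268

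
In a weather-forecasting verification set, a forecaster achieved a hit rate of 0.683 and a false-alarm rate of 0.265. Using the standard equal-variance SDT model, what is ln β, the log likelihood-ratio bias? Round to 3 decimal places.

z(0.683) = 0.4761, z(0.265) = -0.6280
ln β = −½·[z(H)² − z(FA)²] = −0.5 × (0.2267 − 0.3944) = 0.08385

ln β = 0.084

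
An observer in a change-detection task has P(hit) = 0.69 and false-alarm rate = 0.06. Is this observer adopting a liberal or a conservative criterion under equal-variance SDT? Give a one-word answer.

conservative

z(H) = 0.496, z(FA) = -1.555
c = −½·(z(H) + z(FA)) = 0.5295
c > 0 → conservative criterion (biased toward responding “no”).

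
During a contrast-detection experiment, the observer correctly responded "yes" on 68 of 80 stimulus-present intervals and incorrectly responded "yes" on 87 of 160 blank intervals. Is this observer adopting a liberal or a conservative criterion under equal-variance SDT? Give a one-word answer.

z(H) = 1.036, z(FA) = 0.110
c = −½·(z(H) + z(FA)) = -0.573
c < 0 → liberal criterion (biased toward responding “yes”).

liberal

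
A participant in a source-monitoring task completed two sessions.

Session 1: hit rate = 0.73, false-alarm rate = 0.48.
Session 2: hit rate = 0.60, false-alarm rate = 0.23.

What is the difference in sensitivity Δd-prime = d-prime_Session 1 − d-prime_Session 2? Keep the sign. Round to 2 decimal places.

Δd-prime = -0.33

Session 1: z(0.73) = 0.613, z(0.48) = -0.050, d' = 0.663
Session 2: z(0.60) = 0.253, z(0.23) = -0.739, d' = 0.992
Δd' = d'_Session 1 − d'_Session 2 = 0.663 − 0.992 = -0.329
Session 2 has the higher sensitivity.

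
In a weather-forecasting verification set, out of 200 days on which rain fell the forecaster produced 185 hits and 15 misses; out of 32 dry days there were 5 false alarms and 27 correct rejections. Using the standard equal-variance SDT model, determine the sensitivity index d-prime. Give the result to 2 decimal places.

d-prime = 2.45

H = 185/200 = 0.9250
FA = 5/32 = 0.1562
Φ⁻¹(H) = Φ⁻¹(0.9250) = 1.4395
Φ⁻¹(FA) = Φ⁻¹(0.1562) = -1.0102
d' = z(H) − z(FA) = 1.4395 − (-1.0102) = 2.4497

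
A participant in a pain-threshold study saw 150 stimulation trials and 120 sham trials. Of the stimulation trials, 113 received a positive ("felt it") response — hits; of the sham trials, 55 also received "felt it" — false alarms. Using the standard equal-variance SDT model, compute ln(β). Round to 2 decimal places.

ln β = -0.23

H = 113/150 = 0.7533
FA = 55/120 = 0.4583
z(H) = z(0.7533) = 0.685
z(FA) = z(0.4583) = -0.105
ln β = −½·[z(H)² − z(FA)²] = −0.5 × (0.469 − 0.011) = -0.229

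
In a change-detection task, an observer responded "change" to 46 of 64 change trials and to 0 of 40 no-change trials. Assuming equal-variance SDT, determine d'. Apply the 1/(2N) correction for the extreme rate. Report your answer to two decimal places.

d' = 2.82

The false-alarm rate is 0/40 = 0, so apply the 1/(2N) correction: FA → 1/(2·40) = 0.01250.
z(H) = z(0.71875) = 0.579
z(FA) = z(0.01250) = -2.241
d' = 0.579 − (-2.241) = 2.820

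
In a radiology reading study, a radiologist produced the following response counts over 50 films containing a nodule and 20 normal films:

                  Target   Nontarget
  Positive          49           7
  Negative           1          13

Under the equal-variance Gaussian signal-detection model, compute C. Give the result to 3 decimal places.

H = 49/50 = 0.9800
FA = 7/20 = 0.3500
Φ⁻¹(H) = Φ⁻¹(0.9800) = 2.0537
Φ⁻¹(FA) = Φ⁻¹(0.3500) = -0.3853
c = −½·[z(H) + z(FA)] = −0.5 × (2.0537 + (-0.3853)) = -0.8342

C = -0.834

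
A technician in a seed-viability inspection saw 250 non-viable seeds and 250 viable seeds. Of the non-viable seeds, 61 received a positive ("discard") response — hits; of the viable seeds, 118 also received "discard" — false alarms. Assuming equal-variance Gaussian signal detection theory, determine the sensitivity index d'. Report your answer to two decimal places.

d' = -0.62

H = 61/250 = 0.2440
FA = 118/250 = 0.4720
Φ⁻¹(0.2440) = -0.6935, Φ⁻¹(0.4720) = -0.0702
d' = z(H) − z(FA) = -0.6935 − (-0.0702) = -0.6233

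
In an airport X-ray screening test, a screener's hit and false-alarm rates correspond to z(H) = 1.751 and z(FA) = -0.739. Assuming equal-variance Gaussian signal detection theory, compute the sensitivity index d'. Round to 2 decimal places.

d' = 2.49

d' = z(H) − z(FA) = 1.751 − (-0.739) = 2.490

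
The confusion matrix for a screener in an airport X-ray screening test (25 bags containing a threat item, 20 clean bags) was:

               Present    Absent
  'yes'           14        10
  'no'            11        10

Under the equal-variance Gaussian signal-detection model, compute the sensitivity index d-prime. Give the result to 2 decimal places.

d-prime = 0.15

H = 14/25 = 0.5600
FA = 10/20 = 0.5000
z(H) = z(0.5600) = 0.1510
z(FA) = z(0.5000) = 0.0000
d' = z(H) − z(FA) = 0.1510 − 0.0000 = 0.1510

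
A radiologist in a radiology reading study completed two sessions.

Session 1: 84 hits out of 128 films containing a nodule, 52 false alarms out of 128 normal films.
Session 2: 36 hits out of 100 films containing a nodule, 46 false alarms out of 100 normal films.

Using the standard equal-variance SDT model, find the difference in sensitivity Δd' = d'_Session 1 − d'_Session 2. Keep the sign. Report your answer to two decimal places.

Session 1: z(0.6562) = 0.402, z(0.4062) = -0.237, d' = 0.639
Session 2: z(0.3600) = -0.358, z(0.4600) = -0.100, d' = -0.258
Δd' = d'_Session 1 − d'_Session 2 = 0.639 − (-0.258) = 0.897
Session 1 has the higher sensitivity.

Δd' = 0.90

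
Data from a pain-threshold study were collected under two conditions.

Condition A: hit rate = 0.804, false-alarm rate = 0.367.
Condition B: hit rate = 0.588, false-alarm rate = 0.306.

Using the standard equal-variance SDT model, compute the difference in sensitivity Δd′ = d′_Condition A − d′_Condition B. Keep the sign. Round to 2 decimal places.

Δd′ = 0.47

Condition A: z(0.804) = 0.856, z(0.367) = -0.340, d' = 1.196
Condition B: z(0.588) = 0.222, z(0.306) = -0.507, d' = 0.729
Δd' = d'_Condition A − d'_Condition B = 1.196 − 0.729 = 0.467
Condition A has the higher sensitivity.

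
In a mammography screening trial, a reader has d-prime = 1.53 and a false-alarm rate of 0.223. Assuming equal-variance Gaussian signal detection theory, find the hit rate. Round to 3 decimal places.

z(false-alarm rate) = z(0.223) = -0.7621
z(H) = z(FA) + d' = -0.7621 + 1.53 = 0.7679
hit rate = Φ(0.7679) = 0.7787

hit rate = 0.779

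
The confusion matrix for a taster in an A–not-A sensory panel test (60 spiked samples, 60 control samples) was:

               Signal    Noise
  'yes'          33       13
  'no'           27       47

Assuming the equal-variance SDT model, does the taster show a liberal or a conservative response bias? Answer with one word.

z(H) = 0.126, z(FA) = -0.784
c = −½·(z(H) + z(FA)) = 0.329
c > 0 → conservative criterion (biased toward responding “no”).

conservative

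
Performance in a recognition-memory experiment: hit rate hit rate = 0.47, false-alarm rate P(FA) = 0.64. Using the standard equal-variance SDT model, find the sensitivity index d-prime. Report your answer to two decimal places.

z(H) = z(0.47) = -0.0753
z(FA) = z(0.64) = 0.3585
d' = z(H) − z(FA) = -0.0753 − 0.3585 = -0.4338

d-prime = -0.43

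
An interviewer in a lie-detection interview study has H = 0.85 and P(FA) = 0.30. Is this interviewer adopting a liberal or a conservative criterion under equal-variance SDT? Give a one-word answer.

liberal

z(H) = 1.036, z(FA) = -0.524
c = −½·(z(H) + z(FA)) = -0.256
c < 0 → liberal criterion (biased toward responding “yes”).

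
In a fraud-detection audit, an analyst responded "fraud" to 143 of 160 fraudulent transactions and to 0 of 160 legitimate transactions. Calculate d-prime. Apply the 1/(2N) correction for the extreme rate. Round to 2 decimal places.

d-prime = 3.98

The false-alarm rate is 0/160 = 0, so apply the 1/(2N) correction: FA → 1/(2·160) = 0.00313.
z(H) = z(0.89375) = 1.247
z(FA) = z(0.00313) = -2.734
d' = 1.247 − (-2.734) = 3.981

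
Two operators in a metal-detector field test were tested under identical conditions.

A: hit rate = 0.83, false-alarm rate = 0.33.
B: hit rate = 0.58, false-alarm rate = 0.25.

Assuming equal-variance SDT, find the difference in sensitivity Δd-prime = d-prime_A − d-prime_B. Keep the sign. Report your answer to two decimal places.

A: z(0.83) = 0.954, z(0.33) = -0.440, d' = 1.394
B: z(0.58) = 0.202, z(0.25) = -0.674, d' = 0.876
Δd' = d'_A − d'_B = 1.394 − 0.876 = 0.518
A has the higher sensitivity.

Δd-prime = 0.52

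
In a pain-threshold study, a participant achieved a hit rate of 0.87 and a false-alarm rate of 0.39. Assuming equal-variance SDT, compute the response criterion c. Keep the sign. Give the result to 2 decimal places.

c = -0.42

z(H) = 1.126
z(FA) = -0.279
c = −½·[z(H) + z(FA)] = −0.5 × (1.126 + (-0.279)) = -0.4235
c < 0: the participant has a liberal response bias.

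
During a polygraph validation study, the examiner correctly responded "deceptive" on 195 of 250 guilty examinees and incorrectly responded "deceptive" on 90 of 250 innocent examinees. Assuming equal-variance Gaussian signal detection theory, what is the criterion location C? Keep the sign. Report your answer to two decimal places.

H = 195/250 = 0.7800
FA = 90/250 = 0.3600
Φ⁻¹(0.7800) = 0.7722, Φ⁻¹(0.3600) = -0.3585
c = −½·[z(H) + z(FA)] = −0.5 × (0.7722 + (-0.3585)) = -0.20685
c < 0: the examiner has a liberal response bias.

C = -0.21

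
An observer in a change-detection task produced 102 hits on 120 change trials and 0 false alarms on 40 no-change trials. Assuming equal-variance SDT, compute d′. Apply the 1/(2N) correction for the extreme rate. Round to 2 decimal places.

The false-alarm rate is 0/40 = 0, so apply the 1/(2N) correction: FA → 1/(2·40) = 0.01250.
z(H) = z(0.85000) = 1.036
z(FA) = z(0.01250) = -2.241
d' = 1.036 − (-2.241) = 3.277

d′ = 3.28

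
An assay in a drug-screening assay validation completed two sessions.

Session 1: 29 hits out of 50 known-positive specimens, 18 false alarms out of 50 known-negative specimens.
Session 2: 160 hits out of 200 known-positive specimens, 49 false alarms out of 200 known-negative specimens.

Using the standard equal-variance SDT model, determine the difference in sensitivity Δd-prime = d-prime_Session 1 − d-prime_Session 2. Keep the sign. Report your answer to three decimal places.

Session 1: z(0.5800) = 0.2019, z(0.3600) = -0.3585, d' = 0.5604
Session 2: z(0.8000) = 0.8416, z(0.2450) = -0.6903, d' = 1.5319
Δd' = d'_Session 1 − d'_Session 2 = 0.5604 − 1.5319 = -0.9715
Session 2 has the higher sensitivity.

Δd-prime = -0.972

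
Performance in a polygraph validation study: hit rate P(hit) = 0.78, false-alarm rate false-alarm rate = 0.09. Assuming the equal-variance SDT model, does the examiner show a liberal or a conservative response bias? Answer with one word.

conservative

z(H) = 0.772, z(FA) = -1.341
c = −½·(z(H) + z(FA)) = 0.2845
c > 0 → conservative criterion (biased toward responding “no”).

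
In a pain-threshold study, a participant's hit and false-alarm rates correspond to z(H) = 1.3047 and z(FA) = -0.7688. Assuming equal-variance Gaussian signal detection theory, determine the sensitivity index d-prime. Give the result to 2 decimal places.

d' = z(H) − z(FA) = 1.3047 − (-0.7688) = 2.0735

d-prime = 2.07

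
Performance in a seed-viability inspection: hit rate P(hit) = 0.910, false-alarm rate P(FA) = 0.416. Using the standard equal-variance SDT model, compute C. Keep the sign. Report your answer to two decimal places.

C = -0.56

z(0.910) = 1.3408, z(0.416) = -0.2121
c = −½·[z(H) + z(FA)] = −0.5 × (1.3408 + (-0.2121)) = -0.56435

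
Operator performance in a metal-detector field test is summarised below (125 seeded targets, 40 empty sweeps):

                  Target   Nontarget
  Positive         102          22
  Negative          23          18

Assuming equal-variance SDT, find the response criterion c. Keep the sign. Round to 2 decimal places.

H = 102/125 = 0.8160
FA = 22/40 = 0.5500
z(0.8160) = 0.900, z(0.5500) = 0.126
c = −½·[z(H) + z(FA)] = −0.5 × (0.900 + 0.126) = -0.513

c = -0.51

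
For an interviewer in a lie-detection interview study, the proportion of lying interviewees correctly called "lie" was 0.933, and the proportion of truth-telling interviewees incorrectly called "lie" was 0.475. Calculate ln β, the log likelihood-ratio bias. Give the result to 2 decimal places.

z(H) = z(0.933) = 1.499
z(FA) = z(0.475) = -0.063
ln β = −½·[z(H)² − z(FA)²] = −0.5 × (2.247 − 0.004) = -1.1215

ln β = -1.12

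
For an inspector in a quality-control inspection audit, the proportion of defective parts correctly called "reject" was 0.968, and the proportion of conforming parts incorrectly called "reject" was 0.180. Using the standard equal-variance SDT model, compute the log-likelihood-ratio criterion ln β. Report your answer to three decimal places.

ln β = -1.296

Φ⁻¹(0.968) = 1.8522, Φ⁻¹(0.180) = -0.9154
ln β = −½·[z(H)² − z(FA)²] = −0.5 × (3.4306 − 0.8380) = -1.2963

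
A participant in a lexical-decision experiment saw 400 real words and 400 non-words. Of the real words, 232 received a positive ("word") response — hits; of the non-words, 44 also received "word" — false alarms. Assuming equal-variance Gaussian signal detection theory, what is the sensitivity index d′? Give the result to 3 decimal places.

H = 232/400 = 0.5800
FA = 44/400 = 0.1100
z(H) = 0.2019
z(FA) = -1.2265
d' = z(H) − z(FA) = 0.2019 − (-1.2265) = 1.4284

d′ = 1.428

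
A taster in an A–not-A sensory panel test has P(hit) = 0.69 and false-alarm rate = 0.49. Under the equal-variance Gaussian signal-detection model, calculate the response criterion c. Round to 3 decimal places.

c = -0.235

z(H) = 0.4959
z(FA) = -0.0251
c = −½·[z(H) + z(FA)] = −0.5 × (0.4959 + (-0.0251)) = -0.2354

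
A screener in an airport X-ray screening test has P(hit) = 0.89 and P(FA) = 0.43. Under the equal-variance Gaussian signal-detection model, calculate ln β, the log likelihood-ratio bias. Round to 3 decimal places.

Φ⁻¹(H) = Φ⁻¹(0.89) = 1.2265
Φ⁻¹(FA) = Φ⁻¹(0.43) = -0.1764
ln β = −½·[z(H)² − z(FA)²] = −0.5 × (1.5043 − 0.0311) = -0.7366

ln β = -0.737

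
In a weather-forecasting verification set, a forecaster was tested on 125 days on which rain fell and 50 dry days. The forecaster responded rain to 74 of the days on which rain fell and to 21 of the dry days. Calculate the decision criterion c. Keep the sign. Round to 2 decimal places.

H = 74/125 = 0.5920
FA = 21/50 = 0.4200
z(H) = z(0.5920) = 0.233
z(FA) = z(0.4200) = -0.202
c = −½·[z(H) + z(FA)] = −0.5 × (0.233 + (-0.202)) = -0.0155
c < 0: the forecaster has a liberal response bias.

c = -0.02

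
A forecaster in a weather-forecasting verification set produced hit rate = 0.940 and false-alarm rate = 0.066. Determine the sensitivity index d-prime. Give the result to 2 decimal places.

d-prime = 3.06

Φ⁻¹(0.940) = 1.5548, Φ⁻¹(0.066) = -1.5063
d' = z(H) − z(FA) = 1.5548 − (-1.5063) = 3.0611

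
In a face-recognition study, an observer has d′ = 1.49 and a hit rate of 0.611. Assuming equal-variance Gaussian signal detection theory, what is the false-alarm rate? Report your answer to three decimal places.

z(hit rate) = z(0.611) = 0.2819
z(FA) = z(H) − d' = 0.2819 − 1.49 = -1.2081
false-alarm rate = Φ(-1.2081) = 0.1135

false-alarm rate = 0.114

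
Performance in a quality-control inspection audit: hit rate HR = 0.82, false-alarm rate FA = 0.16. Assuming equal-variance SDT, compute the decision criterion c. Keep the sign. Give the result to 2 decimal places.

z(H) = 0.915
z(FA) = -0.994
c = −½·[z(H) + z(FA)] = −0.5 × (0.915 + (-0.994)) = 0.0395
c > 0: the inspector has a conservative response bias.

c = 0.04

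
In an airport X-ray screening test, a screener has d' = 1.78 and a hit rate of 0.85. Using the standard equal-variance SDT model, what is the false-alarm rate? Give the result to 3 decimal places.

z(hit rate) = z(0.85) = 1.0364
z(FA) = z(H) − d' = 1.0364 − 1.78 = -0.7436
false-alarm rate = Φ(-0.7436) = 0.2286

false-alarm rate = 0.229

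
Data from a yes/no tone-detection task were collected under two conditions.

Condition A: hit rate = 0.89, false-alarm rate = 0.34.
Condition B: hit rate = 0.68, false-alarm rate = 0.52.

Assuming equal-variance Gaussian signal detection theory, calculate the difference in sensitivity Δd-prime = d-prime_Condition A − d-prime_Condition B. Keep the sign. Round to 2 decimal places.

Condition A: z(0.89) = 1.227, z(0.34) = -0.412, d' = 1.639
Condition B: z(0.68) = 0.468, z(0.52) = 0.050, d' = 0.418
Δd' = d'_Condition A − d'_Condition B = 1.639 − 0.418 = 1.221
Condition A has the higher sensitivity.

Δd-prime = 1.22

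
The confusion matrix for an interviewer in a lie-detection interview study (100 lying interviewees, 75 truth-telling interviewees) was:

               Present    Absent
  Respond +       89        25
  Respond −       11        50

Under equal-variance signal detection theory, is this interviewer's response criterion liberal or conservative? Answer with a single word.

z(H) = 1.227, z(FA) = -0.431
c = −½·(z(H) + z(FA)) = -0.398
c < 0 → liberal criterion (biased toward responding “yes”).

liberal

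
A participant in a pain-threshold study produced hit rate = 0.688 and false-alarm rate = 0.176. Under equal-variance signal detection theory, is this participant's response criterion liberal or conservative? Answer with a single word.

z(H) = 0.490, z(FA) = -0.931
c = −½·(z(H) + z(FA)) = 0.2205
c > 0 → conservative criterion (biased toward responding “no”).

conservative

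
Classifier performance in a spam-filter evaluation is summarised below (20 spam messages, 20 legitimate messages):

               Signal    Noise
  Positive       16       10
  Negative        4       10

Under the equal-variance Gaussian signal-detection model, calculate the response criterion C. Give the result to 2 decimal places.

H = 16/20 = 0.8000
FA = 10/20 = 0.5000
z(H) = z(0.8000) = 0.8416
z(FA) = z(0.5000) = 0.0000
c = −½·[z(H) + z(FA)] = −0.5 × (0.8416 + 0.0000) = -0.4208
c < 0: the classifier has a liberal response bias.

C = -0.42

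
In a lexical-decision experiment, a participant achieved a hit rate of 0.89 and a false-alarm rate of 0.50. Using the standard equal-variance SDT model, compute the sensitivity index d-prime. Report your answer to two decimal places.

d-prime = 1.23

z(0.89) = 1.2265, z(0.50) = 0.0000
d' = z(H) − z(FA) = 1.2265 − 0.0000 = 1.2265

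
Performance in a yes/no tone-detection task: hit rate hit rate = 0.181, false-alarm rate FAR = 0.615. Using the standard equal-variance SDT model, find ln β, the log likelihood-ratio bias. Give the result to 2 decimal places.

ln β = -0.37

Φ⁻¹(0.181) = -0.912, Φ⁻¹(0.615) = 0.292
ln β = −½·[z(H)² − z(FA)²] = −0.5 × (0.832 − 0.085) = -0.3735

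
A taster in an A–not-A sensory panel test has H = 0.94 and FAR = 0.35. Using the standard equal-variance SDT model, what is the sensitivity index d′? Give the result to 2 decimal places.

Φ⁻¹(0.94) = 1.555, Φ⁻¹(0.35) = -0.385
d' = z(H) − z(FA) = 1.555 − (-0.385) = 1.940

d′ = 1.94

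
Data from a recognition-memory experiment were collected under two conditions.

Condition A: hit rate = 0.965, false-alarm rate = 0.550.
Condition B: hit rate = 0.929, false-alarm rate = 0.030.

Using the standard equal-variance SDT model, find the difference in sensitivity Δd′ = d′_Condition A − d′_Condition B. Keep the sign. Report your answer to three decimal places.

Δd′ = -1.663

Condition A: z(0.965) = 1.8119, z(0.550) = 0.1257, d' = 1.6862
Condition B: z(0.929) = 1.4684, z(0.030) = -1.8808, d' = 3.3492
Δd' = d'_Condition A − d'_Condition B = 1.6862 − 3.3492 = -1.6630
Condition B has the higher sensitivity.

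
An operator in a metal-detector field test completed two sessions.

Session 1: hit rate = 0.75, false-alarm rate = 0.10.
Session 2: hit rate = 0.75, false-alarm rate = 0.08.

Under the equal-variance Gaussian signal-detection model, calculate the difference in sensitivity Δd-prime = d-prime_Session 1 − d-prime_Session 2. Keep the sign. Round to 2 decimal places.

Δd-prime = -0.12

Session 1: z(0.75) = 0.674, z(0.10) = -1.282, d' = 1.956
Session 2: z(0.75) = 0.674, z(0.08) = -1.405, d' = 2.079
Δd' = d'_Session 1 − d'_Session 2 = 1.956 − 2.079 = -0.123
Session 2 has the higher sensitivity.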